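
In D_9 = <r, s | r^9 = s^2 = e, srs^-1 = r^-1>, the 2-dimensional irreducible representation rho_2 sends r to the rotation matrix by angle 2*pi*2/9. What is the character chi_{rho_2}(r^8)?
chi_{rho_2}(r^8) = 2*cos(2*pi*2*8/9) = 2*cos(4*pi/9)

Reasoning: rho_2(r^8) is rotation by angle 2*pi*2*8/9, whose trace is 2*cos(2*pi*2*8/9) = 2*cos(4*pi/9).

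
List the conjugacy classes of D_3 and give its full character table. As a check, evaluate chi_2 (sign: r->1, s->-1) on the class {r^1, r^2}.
Conjugacy classes: {e} of size 1, {r^1, r^2} of size 2, {s, sr, ..., sr^2} of size 3.
Character table:
  irrep \ class              {e} (size 1)  {r^1, r^2} (size 2)  {s, sr, ..., sr^2} (size 3)
  chi_1 (triv)               1             1                    1                          
  chi_2 (sign: r->1, s->-1)  1             1                    -1                         
  chi_3 (2d, j=1)            2             -1                   0                          

Spot check: chi_2 (sign: r->1, s->-1) on {r^1, r^2} = 1.

Explanation: D_3 has order 2*3 = 6 with 3 conjugacy classes, hence 3 irreducibles. Sum of squared dims 1 + 1 + 4 = 6 = |G|. Linear characters come from the abelianisation; the 2-dimensional irreps have character r^k -> 2*cos(2*pi*j*k/3), reflections -> 0.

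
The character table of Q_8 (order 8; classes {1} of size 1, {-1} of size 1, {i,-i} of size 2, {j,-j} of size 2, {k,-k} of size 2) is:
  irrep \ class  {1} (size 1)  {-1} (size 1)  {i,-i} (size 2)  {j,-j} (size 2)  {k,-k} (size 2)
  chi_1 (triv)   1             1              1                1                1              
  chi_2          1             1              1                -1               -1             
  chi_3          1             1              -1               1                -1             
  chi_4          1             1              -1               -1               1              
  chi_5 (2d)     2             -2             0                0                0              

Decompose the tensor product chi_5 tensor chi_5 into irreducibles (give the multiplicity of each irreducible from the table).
chi_5 tensor chi_5 = chi_1 + chi_2 + chi_3 + chi_4 (all other irreducibles have multiplicity 0).

Proof sketch: The character of a tensor product is the pointwise product (chi_5 * chi_5)(C) = chi_5(C) * chi_5(C):
  {1}: (2)*(2), {-1}: (-2)*(-2), {i,-i}: (0)*(0), {j,-j}: (0)*(0), {k,-k}: (0)*(0)
so (chi_5 * chi_5) takes values
  {1} -> 4, {-1} -> 4, {i,-i} -> 0, {j,-j} -> 0, {k,-k} -> 0.
Now take the inner product of this character with each irreducible chi from the table, <chi_5*chi_5, chi> = (1/8) sum_C |C| (chi_5*chi_5)(C) conj(chi(C)):
  <chi_5*chi_5, chi_1> = (1/8)[1*(4)*conj(1) + 1*(4)*conj(1) + 2*(0)*conj(1) + 2*(0)*conj(1) + 2*(0)*conj(1)]
      = (1/8)[(4) + (4) + (0) + (0) + (0)] = 8/8 = 1
  <chi_5*chi_5, chi_2> = (1/8)[1*(4)*conj(1) + 1*(4)*conj(1) + 2*(0)*conj(1) + 2*(0)*conj(-1) + 2*(0)*conj(-1)]
      = (1/8)[(4) + (4) + (0) + (0) + (0)] = 8/8 = 1
  <chi_5*chi_5, chi_3> = (1/8)[1*(4)*conj(1) + 1*(4)*conj(1) + 2*(0)*conj(-1) + 2*(0)*conj(1) + 2*(0)*conj(-1)]
      = (1/8)[(4) + (4) + (0) + (0) + (0)] = 8/8 = 1
  <chi_5*chi_5, chi_4> = (1/8)[1*(4)*conj(1) + 1*(4)*conj(1) + 2*(0)*conj(-1) + 2*(0)*conj(-1) + 2*(0)*conj(1)]
      = (1/8)[(4) + (4) + (0) + (0) + (0)] = 8/8 = 1
  <chi_5*chi_5, chi_5> = (1/8)[1*(4)*conj(2) + 1*(4)*conj(-2) + 2*(0)*conj(0) + 2*(0)*conj(0) + 2*(0)*conj(0)]
      = (1/8)[(8) + (-8) + (0) + (0) + (0)] = 0/8 = 0
Hence the multiplicities are chi_1: 1, chi_2: 1, chi_3: 1, chi_4: 1. Dimension check: dim(chi_5)*dim(chi_5) = 2*2 = 4 and sum (mult * dim) = 1*1 + 1*1 + 1*1 + 1*1 = 4.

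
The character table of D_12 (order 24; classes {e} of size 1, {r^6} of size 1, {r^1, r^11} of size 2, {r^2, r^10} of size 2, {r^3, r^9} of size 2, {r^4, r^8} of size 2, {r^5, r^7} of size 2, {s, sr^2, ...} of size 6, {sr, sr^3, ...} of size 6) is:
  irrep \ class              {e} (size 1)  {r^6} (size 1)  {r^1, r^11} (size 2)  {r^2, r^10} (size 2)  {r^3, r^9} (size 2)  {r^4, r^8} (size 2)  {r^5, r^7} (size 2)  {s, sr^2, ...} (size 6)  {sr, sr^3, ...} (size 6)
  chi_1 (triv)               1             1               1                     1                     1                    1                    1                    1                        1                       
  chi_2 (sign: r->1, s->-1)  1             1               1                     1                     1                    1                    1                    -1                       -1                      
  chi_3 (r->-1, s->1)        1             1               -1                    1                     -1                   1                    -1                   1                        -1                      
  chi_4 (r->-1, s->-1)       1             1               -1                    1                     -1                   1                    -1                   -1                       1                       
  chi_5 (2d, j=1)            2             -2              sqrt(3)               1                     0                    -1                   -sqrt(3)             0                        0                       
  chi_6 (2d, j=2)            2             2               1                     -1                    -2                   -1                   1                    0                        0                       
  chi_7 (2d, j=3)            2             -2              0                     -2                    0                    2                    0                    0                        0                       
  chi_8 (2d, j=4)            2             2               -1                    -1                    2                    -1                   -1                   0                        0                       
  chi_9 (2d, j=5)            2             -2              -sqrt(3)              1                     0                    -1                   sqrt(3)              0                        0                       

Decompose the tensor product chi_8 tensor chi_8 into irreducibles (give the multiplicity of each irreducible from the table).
chi_8 tensor chi_8 = chi_1 + chi_2 + chi_8 (all other irreducibles have multiplicity 0).

Reasoning: The character of a tensor product is the pointwise product (chi_8 * chi_8)(C) = chi_8(C) * chi_8(C):
  {e}: (2)*(2), {r^6}: (2)*(2), {r^1, r^11}: (-1)*(-1), {r^2, r^10}: (-1)*(-1), {r^3, r^9}: (2)*(2), {r^4, r^8}: (-1)*(-1), {r^5, r^7}: (-1)*(-1), {s, sr^2, ...}: (0)*(0), {sr, sr^3, ...}: (0)*(0)
so (chi_8 * chi_8) takes values
  {e} -> 4, {r^6} -> 4, {r^1, r^11} -> 1, {r^2, r^10} -> 1, {r^3, r^9} -> 4, {r^4, r^8} -> 1, {r^5, r^7} -> 1, {s, sr^2, ...} -> 0, {sr, sr^3, ...} -> 0.
Now take the inner product of this character with each irreducible chi from the table, <chi_8*chi_8, chi> = (1/24) sum_C |C| (chi_8*chi_8)(C) conj(chi(C)):
  <chi_8*chi_8, chi_1> = (1/24)[1*(4)*conj(1) + 1*(4)*conj(1) + 2*(1)*conj(1) + 2*(1)*conj(1) + 2*(4)*conj(1) + 2*(1)*conj(1) + 2*(1)*conj(1) + 6*(0)*conj(1) + 6*(0)*conj(1)]
      = (1/24)[(4) + (4) + (2) + (2) + (8) + (2) + (2) + (0) + (0)] = 24/24 = 1
  <chi_8*chi_8, chi_2> = (1/24)[1*(4)*conj(1) + 1*(4)*conj(1) + 2*(1)*conj(1) + 2*(1)*conj(1) + 2*(4)*conj(1) + 2*(1)*conj(1) + 2*(1)*conj(1) + 6*(0)*conj(-1) + 6*(0)*conj(-1)]
      = (1/24)[(4) + (4) + (2) + (2) + (8) + (2) + (2) + (0) + (0)] = 24/24 = 1
  <chi_8*chi_8, chi_3> = (1/24)[1*(4)*conj(1) + 1*(4)*conj(1) + 2*(1)*conj(-1) + 2*(1)*conj(1) + 2*(4)*conj(-1) + 2*(1)*conj(1) + 2*(1)*conj(-1) + 6*(0)*conj(1) + 6*(0)*conj(-1)]
      = (1/24)[(4) + (4) + (-2) + (2) + (-8) + (2) + (-2) + (0) + (0)] = 0/24 = 0
  <chi_8*chi_8, chi_4> = (1/24)[1*(4)*conj(1) + 1*(4)*conj(1) + 2*(1)*conj(-1) + 2*(1)*conj(1) + 2*(4)*conj(-1) + 2*(1)*conj(1) + 2*(1)*conj(-1) + 6*(0)*conj(-1) + 6*(0)*conj(1)]
      = (1/24)[(4) + (4) + (-2) + (2) + (-8) + (2) + (-2) + (0) + (0)] = 0/24 = 0
  <chi_8*chi_8, chi_5> = (1/24)[1*(4)*conj(2) + 1*(4)*conj(-2) + 2*(1)*conj(sqrt(3)) + 2*(1)*conj(1) + 2*(4)*conj(0) + 2*(1)*conj(-1) + 2*(1)*conj(-sqrt(3)) + 6*(0)*conj(0) + 6*(0)*conj(0)]
      = (1/24)[(8) + (-8) + (2*sqrt(3)) + (2) + (0) + (-2) + (-2*sqrt(3)) + (0) + (0)] = 0/24 = 0
  <chi_8*chi_8, chi_6> = (1/24)[1*(4)*conj(2) + 1*(4)*conj(2) + 2*(1)*conj(1) + 2*(1)*conj(-1) + 2*(4)*conj(-2) + 2*(1)*conj(-1) + 2*(1)*conj(1) + 6*(0)*conj(0) + 6*(0)*conj(0)]
      = (1/24)[(8) + (8) + (2) + (-2) + (-16) + (-2) + (2) + (0) + (0)] = 0/24 = 0
  <chi_8*chi_8, chi_7> = (1/24)[1*(4)*conj(2) + 1*(4)*conj(-2) + 2*(1)*conj(0) + 2*(1)*conj(-2) + 2*(4)*conj(0) + 2*(1)*conj(2) + 2*(1)*conj(0) + 6*(0)*conj(0) + 6*(0)*conj(0)]
      = (1/24)[(8) + (-8) + (0) + (-4) + (0) + (4) + (0) + (0) + (0)] = 0/24 = 0
  <chi_8*chi_8, chi_8> = (1/24)[1*(4)*conj(2) + 1*(4)*conj(2) + 2*(1)*conj(-1) + 2*(1)*conj(-1) + 2*(4)*conj(2) + 2*(1)*conj(-1) + 2*(1)*conj(-1) + 6*(0)*conj(0) + 6*(0)*conj(0)]
      = (1/24)[(8) + (8) + (-2) + (-2) + (16) + (-2) + (-2) + (0) + (0)] = 24/24 = 1
  <chi_8*chi_8, chi_9> = (1/24)[1*(4)*conj(2) + 1*(4)*conj(-2) + 2*(1)*conj(-sqrt(3)) + 2*(1)*conj(1) + 2*(4)*conj(0) + 2*(1)*conj(-1) + 2*(1)*conj(sqrt(3)) + 6*(0)*conj(0) + 6*(0)*conj(0)]
      = (1/24)[(8) + (-8) + (-2*sqrt(3)) + (2) + (0) + (-2) + (2*sqrt(3)) + (0) + (0)] = 0/24 = 0
Hence the multiplicities are chi_1: 1, chi_2: 1, chi_8: 1. Dimension check: dim(chi_8)*dim(chi_8) = 2*2 = 4 and sum (mult * dim) = 1*1 + 1*1 + 1*2 = 4.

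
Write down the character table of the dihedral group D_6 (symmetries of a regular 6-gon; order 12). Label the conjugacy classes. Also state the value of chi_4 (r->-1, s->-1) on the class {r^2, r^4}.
Conjugacy classes: {e} of size 1, {r^3} of size 1, {r^1, r^5} of size 2, {r^2, r^4} of size 2, {s, sr^2, ...} of size 3, {sr, sr^3, ...} of size 3.
Character table:
  irrep \ class              {e} (size 1)  {r^3} (size 1)  {r^1, r^5} (size 2)  {r^2, r^4} (size 2)  {s, sr^2, ...} (size 3)  {sr, sr^3, ...} (size 3)
  chi_1 (triv)               1             1               1                    1                    1                        1                       
  chi_2 (sign: r->1, s->-1)  1             1               1                    1                    -1                       -1                      
  chi_3 (r->-1, s->1)        1             -1              -1                   1                    1                        -1                      
  chi_4 (r->-1, s->-1)       1             -1              -1                   1                    -1                       1                       
  chi_5 (2d, j=1)            2             -2              1                    -1                   0                        0                       
  chi_6 (2d, j=2)            2             2               -1                   -1                   0                        0                       

Spot check: chi_4 (r->-1, s->-1) on {r^2, r^4} = 1.

D_6 has order 2*6 = 12 with 6 conjugacy classes, hence 6 irreducibles. Sum of squared dims 1 + 1 + 1 + 1 + 4 + 4 = 12 = |G|. Linear characters come from the abelianisation; the 2-dimensional irreps have character r^k -> 2*cos(2*pi*j*k/6), reflections -> 0.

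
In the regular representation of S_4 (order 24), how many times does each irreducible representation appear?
Each irreducible V_i of dimension d_i appears with multiplicity d_i, i.e. rho_reg = (direct sum over all irreducibles V_i) d_i V_i. The irreducible dimensions for S_4 are 1, 1, 2, 3, 3: 2 irreducibles of dimension 1, each with multiplicity 1; 1 irreducible of dimension 2, with multiplicity 2; 2 irreducibles of dimension 3, each with multiplicity 3. Total dimension 2*1*1 + 1*2*2 + 2*3*3 = 24 = |G|.

General theorem: in the regular representation of a finite group G, each irreducible appears with multiplicity equal to its dimension. Check: dim(rho_reg) = sum d_i^2 = 1 + 1 + 4 + 9 + 9 = 24 = |G|.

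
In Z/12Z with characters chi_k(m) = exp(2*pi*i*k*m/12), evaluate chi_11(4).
chi_11(4) = zeta_12^44 = exp(-2*I*pi/3)

Derivation: chi_11(4) = zeta_12^(11*4) = zeta_12^44. Since zeta_12^12 = 1, this equals zeta_12^8 = exp(2*pi*i*8/12) = exp(-2*I*pi/3).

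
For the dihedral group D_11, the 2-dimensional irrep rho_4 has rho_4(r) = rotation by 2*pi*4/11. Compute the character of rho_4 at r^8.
chi_{rho_4}(r^8) = 2*cos(2*pi*4*8/11) = 2*cos(2*pi/11)

Solution. rho_4(r^8) is rotation by angle 2*pi*4*8/11, whose trace is 2*cos(2*pi*4*8/11) = 2*cos(2*pi/11).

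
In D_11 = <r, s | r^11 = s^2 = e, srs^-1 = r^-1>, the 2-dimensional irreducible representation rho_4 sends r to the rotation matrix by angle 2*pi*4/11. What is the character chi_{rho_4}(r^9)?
chi_{rho_4}(r^9) = 2*cos(2*pi*4*9/11) = -2*cos(5*pi/11)

Working: rho_4(r^9) is rotation by angle 2*pi*4*9/11, whose trace is 2*cos(2*pi*4*9/11) = -2*cos(5*pi/11).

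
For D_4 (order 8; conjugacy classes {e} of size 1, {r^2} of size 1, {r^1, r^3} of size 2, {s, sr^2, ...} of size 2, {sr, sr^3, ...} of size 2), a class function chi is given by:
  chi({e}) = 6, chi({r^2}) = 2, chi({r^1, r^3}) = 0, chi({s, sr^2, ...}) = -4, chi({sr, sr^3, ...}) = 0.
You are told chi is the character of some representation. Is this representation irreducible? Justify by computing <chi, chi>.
Not irreducible (reducible): <chi, chi> = 9 > 1.

Solution. <chi, chi> = (1/|G|) sum_C |C| * |chi(C)|^2 = (1/8)[1*|6|^2 + 1*|2|^2 + 2*|0|^2 + 2*|-4|^2 + 2*|0|^2]
  = (1/8)[(36) + (4) + (0) + (32) + (0)] = 72/8 = 9.
A character is irreducible iff <chi, chi> = 1, so this representation is reducible.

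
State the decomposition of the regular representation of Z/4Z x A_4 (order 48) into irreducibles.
Each irreducible V_i of dimension d_i appears with multiplicity d_i, i.e. rho_reg = (direct sum over all irreducibles V_i) d_i V_i. The irreducible dimensions for Z/4Z x A_4 are 1, 1, 1, 1, 1, 1, 1, 1, 1, 1, 1, 1, 3, 3, 3, 3: 12 irreducibles of dimension 1, each with multiplicity 1; 4 irreducibles of dimension 3, each with multiplicity 3. Total dimension 12*1*1 + 4*3*3 = 48 = |G|.

Solution. General theorem: in the regular representation of a finite group G, each irreducible appears with multiplicity equal to its dimension. Check: dim(rho_reg) = sum d_i^2 = 1 + 1 + 1 + 1 + 1 + 1 + 1 + 1 + 1 + 1 + 1 + 1 + 9 + 9 + 9 + 9 = 48 = |G|.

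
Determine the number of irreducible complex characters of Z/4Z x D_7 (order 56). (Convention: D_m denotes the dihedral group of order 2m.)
20

Proof sketch: The number of irreducible complex representations of a finite group equals its number of conjugacy classes. For a direct product, #classes(G x H) = #classes(G) * #classes(H). Z/4Z has 4 classes (abelian), D_7 has 5 classes, so 4 * 5 = 20, so Z/4Z x D_7 (order 56) has exactly 20 irreducible complex representations.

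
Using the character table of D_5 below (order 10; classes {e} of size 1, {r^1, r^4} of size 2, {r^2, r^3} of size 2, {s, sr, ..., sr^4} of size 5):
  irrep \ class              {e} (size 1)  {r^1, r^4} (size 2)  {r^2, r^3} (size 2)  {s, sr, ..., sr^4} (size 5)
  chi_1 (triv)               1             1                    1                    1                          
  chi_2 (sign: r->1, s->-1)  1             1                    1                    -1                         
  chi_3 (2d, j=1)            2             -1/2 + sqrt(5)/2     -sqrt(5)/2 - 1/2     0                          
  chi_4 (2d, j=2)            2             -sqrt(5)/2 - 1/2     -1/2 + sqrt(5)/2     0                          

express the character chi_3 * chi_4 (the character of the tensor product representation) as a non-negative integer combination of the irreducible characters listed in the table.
chi_3 tensor chi_4 = chi_3 + chi_4 (all other irreducibles have multiplicity 0).

The character of a tensor product is the pointwise product (chi_3 * chi_4)(C) = chi_3(C) * chi_4(C):
  {e}: (2)*(2), {r^1, r^4}: (-1/2 + sqrt(5)/2)*(-sqrt(5)/2 - 1/2), {r^2, r^3}: (-sqrt(5)/2 - 1/2)*(-1/2 + sqrt(5)/2), {s, sr, ..., sr^4}: (0)*(0)
so (chi_3 * chi_4) takes values
  {e} -> 4, {r^1, r^4} -> -1, {r^2, r^3} -> -1, {s, sr, ..., sr^4} -> 0.
Now take the inner product of this character with each irreducible chi from the table, <chi_3*chi_4, chi> = (1/10) sum_C |C| (chi_3*chi_4)(C) conj(chi(C)):
  <chi_3*chi_4, chi_1> = (1/10)[1*(4)*conj(1) + 2*(-1)*conj(1) + 2*(-1)*conj(1) + 5*(0)*conj(1)]
      = (1/10)[(4) + (-2) + (-2) + (0)] = 0/10 = 0
  <chi_3*chi_4, chi_2> = (1/10)[1*(4)*conj(1) + 2*(-1)*conj(1) + 2*(-1)*conj(1) + 5*(0)*conj(-1)]
      = (1/10)[(4) + (-2) + (-2) + (0)] = 0/10 = 0
  <chi_3*chi_4, chi_3> = (1/10)[1*(4)*conj(2) + 2*(-1)*conj(-1/2 + sqrt(5)/2) + 2*(-1)*conj(-sqrt(5)/2 - 1/2) + 5*(0)*conj(0)]
      = (1/10)[(8) + (1 - sqrt(5)) + (1 + sqrt(5)) + (0)] = 10/10 = 1
  <chi_3*chi_4, chi_4> = (1/10)[1*(4)*conj(2) + 2*(-1)*conj(-sqrt(5)/2 - 1/2) + 2*(-1)*conj(-1/2 + sqrt(5)/2) + 5*(0)*conj(0)]
      = (1/10)[(8) + (1 + sqrt(5)) + (1 - sqrt(5)) + (0)] = 10/10 = 1
Hence the multiplicities are chi_3: 1, chi_4: 1. Dimension check: dim(chi_3)*dim(chi_4) = 2*2 = 4 and sum (mult * dim) = 1*2 + 1*2 = 4.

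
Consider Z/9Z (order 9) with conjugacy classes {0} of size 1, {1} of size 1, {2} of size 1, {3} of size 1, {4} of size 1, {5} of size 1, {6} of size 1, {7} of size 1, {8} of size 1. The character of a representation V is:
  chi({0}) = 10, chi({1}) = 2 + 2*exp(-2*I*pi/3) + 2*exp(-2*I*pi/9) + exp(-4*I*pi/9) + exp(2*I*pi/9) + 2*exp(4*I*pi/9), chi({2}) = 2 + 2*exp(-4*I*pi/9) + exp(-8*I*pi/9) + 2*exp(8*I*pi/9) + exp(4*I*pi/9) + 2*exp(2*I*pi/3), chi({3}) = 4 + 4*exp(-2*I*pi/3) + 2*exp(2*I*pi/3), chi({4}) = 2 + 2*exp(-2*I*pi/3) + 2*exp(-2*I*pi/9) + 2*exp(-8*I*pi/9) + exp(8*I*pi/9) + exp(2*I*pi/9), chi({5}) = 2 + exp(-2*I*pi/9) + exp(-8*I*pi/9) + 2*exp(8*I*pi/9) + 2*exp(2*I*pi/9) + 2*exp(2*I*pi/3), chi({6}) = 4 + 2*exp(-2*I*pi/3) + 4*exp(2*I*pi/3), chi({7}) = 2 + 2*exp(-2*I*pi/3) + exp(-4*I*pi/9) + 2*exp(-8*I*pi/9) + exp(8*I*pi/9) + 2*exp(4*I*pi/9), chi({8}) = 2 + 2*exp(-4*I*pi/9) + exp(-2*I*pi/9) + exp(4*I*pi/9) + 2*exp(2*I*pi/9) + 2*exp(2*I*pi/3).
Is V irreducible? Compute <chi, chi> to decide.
Not irreducible (reducible): <chi, chi> = 18 > 1.

Working: <chi, chi> = (1/|G|) sum_C |C| * |chi(C)|^2 = (1/9)[1*|10|^2 + 1*|2 + 2*exp(-2*I*pi/3) + 2*exp(-2*I*pi/9) + exp(-4*I*pi/9) + exp(2*I*pi/9) + 2*exp(4*I*pi/9)|^2 + 1*|2 + 2*exp(-4*I*pi/9) + exp(-8*I*pi/9) + 2*exp(8*I*pi/9) + exp(4*I*pi/9) + 2*exp(2*I*pi/3)|^2 + 1*|4 + 4*exp(-2*I*pi/3) + 2*exp(2*I*pi/3)|^2 + 1*|2 + 2*exp(-2*I*pi/3) + 2*exp(-2*I*pi/9) + 2*exp(-8*I*pi/9) + exp(8*I*pi/9) + exp(2*I*pi/9)|^2 + 1*|2 + exp(-2*I*pi/9) + exp(-8*I*pi/9) + 2*exp(8*I*pi/9) + 2*exp(2*I*pi/9) + 2*exp(2*I*pi/3)|^2 + 1*|4 + 2*exp(-2*I*pi/3) + 4*exp(2*I*pi/3)|^2 + 1*|2 + 2*exp(-2*I*pi/3) + exp(-4*I*pi/9) + 2*exp(-8*I*pi/9) + exp(8*I*pi/9) + 2*exp(4*I*pi/9)|^2 + 1*|2 + 2*exp(-4*I*pi/9) + exp(-2*I*pi/9) + exp(4*I*pi/9) + 2*exp(2*I*pi/9) + 2*exp(2*I*pi/3)|^2]
  = (1/9)[(100) + (18 + 12*exp(-4*I*pi/9) + 9*exp(-2*I*pi/3) + 12*exp(-2*I*pi/9) + 8*exp(-8*I*pi/9) + 8*exp(8*I*pi/9) + 12*exp(2*I*pi/9) + 9*exp(2*I*pi/3) + 12*exp(4*I*pi/9)) + (18 + 12*exp(-4*I*pi/9) + 9*exp(-2*I*pi/3) + 8*exp(-2*I*pi/9) + 12*exp(-8*I*pi/9) + 12*exp(8*I*pi/9) + 8*exp(2*I*pi/9) + 9*exp(2*I*pi/3) + 12*exp(4*I*pi/9)) + (4) + (18 + 8*exp(-4*I*pi/9) + 9*exp(-2*I*pi/3) + 12*exp(-2*I*pi/9) + 12*exp(-8*I*pi/9) + 12*exp(8*I*pi/9) + 12*exp(2*I*pi/9) + 9*exp(2*I*pi/3) + 8*exp(4*I*pi/9)) + (18 + 8*exp(-4*I*pi/9) + 9*exp(-2*I*pi/3) + 12*exp(-2*I*pi/9) + 12*exp(-8*I*pi/9) + 12*exp(8*I*pi/9) + 12*exp(2*I*pi/9) + 9*exp(2*I*pi/3) + 8*exp(4*I*pi/9)) + (4) + (18 + 12*exp(-4*I*pi/9) + 9*exp(-2*I*pi/3) + 8*exp(-2*I*pi/9) + 12*exp(-8*I*pi/9) + 12*exp(8*I*pi/9) + 8*exp(2*I*pi/9) + 9*exp(2*I*pi/3) + 12*exp(4*I*pi/9)) + (18 + 12*exp(-4*I*pi/9) + 9*exp(-2*I*pi/3) + 12*exp(-2*I*pi/9) + 8*exp(-8*I*pi/9) + 8*exp(8*I*pi/9) + 12*exp(2*I*pi/9) + 9*exp(2*I*pi/3) + 12*exp(4*I*pi/9))] = 162/9 = 18.
(Exp terms are combined using exp(i*s)*conj(exp(i*t)) = exp(i*(s-t)), and sums of them are collapsed using the identity that for every m > 1 the m distinct m-th roots of unity sum to 0, e.g. 1 + exp(2*I*pi/3) + exp(-2*I*pi/3) = 0.)
A character is irreducible iff <chi, chi> = 1, so this representation is reducible.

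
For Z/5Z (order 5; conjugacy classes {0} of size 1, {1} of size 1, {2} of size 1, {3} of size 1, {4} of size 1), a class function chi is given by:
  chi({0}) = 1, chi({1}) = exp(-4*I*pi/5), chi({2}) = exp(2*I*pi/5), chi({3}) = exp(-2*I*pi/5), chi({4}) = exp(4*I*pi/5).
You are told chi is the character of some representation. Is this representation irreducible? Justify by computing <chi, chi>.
Irreducible: <chi, chi> = 1.

Why: <chi, chi> = (1/|G|) sum_C |C| * |chi(C)|^2 = (1/5)[1*|1|^2 + 1*|exp(-4*I*pi/5)|^2 + 1*|exp(2*I*pi/5)|^2 + 1*|exp(-2*I*pi/5)|^2 + 1*|exp(4*I*pi/5)|^2]
  = (1/5)[(1) + (1) + (1) + (1) + (1)] = 5/5 = 1.
(Exp terms are combined using exp(i*s)*conj(exp(i*t)) = exp(i*(s-t)), and sums of them are collapsed using the identity that for every m > 1 the m distinct m-th roots of unity sum to 0, e.g. 1 + exp(2*I*pi/3) + exp(-2*I*pi/3) = 0.)
A character is irreducible iff <chi, chi> = 1, so this representation is irreducible.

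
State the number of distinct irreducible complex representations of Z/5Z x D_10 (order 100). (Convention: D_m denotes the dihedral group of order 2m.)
40

Solution. The number of irreducible complex representations of a finite group equals its number of conjugacy classes. For a direct product, #classes(G x H) = #classes(G) * #classes(H). Z/5Z has 5 classes (abelian), D_10 has 8 classes, so 5 * 8 = 40, so Z/5Z x D_10 (order 100) has exactly 40 irreducible complex representations.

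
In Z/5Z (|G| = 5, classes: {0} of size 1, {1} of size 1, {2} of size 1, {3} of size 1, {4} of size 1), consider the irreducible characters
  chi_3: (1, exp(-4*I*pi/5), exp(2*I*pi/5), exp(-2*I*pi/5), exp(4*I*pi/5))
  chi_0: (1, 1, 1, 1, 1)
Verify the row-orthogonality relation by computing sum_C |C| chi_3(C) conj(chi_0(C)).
Sum = 0; so <chi_3, chi_0> = 0 (distinct irreducibles are orthogonal).

Derivation: Compute term by term over conjugacy classes (|C| * chi_3(C) * conj(chi_0(C))):
  1*(1)*conj(1) + 1*(exp(-4*I*pi/5))*conj(1) + 1*(exp(2*I*pi/5))*conj(1) + 1*(exp(-2*I*pi/5))*conj(1) + 1*(exp(4*I*pi/5))*conj(1)
  = (1) + (exp(-4*I*pi/5)) + (exp(2*I*pi/5)) + (exp(-2*I*pi/5)) + (exp(4*I*pi/5))
  = 0.
(Exp terms are combined using exp(i*s)*conj(exp(i*t)) = exp(i*(s-t)), and sums of them are collapsed using the identity that for every m > 1 the m distinct m-th roots of unity sum to 0, e.g. 1 + exp(2*I*pi/3) + exp(-2*I*pi/3) = 0.)
Dividing by |G| = 5 gives 0/5 = 0, matching the row-orthogonality relation <chi_3, chi_0> = [chi_3 = chi_0].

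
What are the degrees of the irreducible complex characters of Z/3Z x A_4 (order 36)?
Dimensions: 1, 1, 1, 1, 1, 1, 1, 1, 1, 3, 3, 3

Derivation: There are 12 irreducibles (= number of conjugacy classes). Their dimensions d_i satisfy sum d_i^2 = |G| = 36: 1 + 1 + 1 + 1 + 1 + 1 + 1 + 1 + 1 + 9 + 9 + 9 = 36. (For the product with Z/3Z: each of the 3 1-dim characters of Z/3Z tensors with each irrep of A_4, giving 3 copies of each A_4-dimension.)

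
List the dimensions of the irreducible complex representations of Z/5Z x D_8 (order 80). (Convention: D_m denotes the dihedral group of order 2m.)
Dimensions: 1, 1, 1, 1, 1, 1, 1, 1, 1, 1, 1, 1, 1, 1, 1, 1, 1, 1, 1, 1, 2, 2, 2, 2, 2, 2, 2, 2, 2, 2, 2, 2, 2, 2, 2

Details: There are 35 irreducibles (= number of conjugacy classes). Their dimensions d_i satisfy sum d_i^2 = |G| = 80: 1 + 1 + 1 + 1 + 1 + 1 + 1 + 1 + 1 + 1 + 1 + 1 + 1 + 1 + 1 + 1 + 1 + 1 + 1 + 1 + 4 + 4 + 4 + 4 + 4 + 4 + 4 + 4 + 4 + 4 + 4 + 4 + 4 + 4 + 4 = 80. (For the product with Z/5Z: each of the 5 1-dim characters of Z/5Z tensors with each irrep of D_8, giving 5 copies of each D_8-dimension.)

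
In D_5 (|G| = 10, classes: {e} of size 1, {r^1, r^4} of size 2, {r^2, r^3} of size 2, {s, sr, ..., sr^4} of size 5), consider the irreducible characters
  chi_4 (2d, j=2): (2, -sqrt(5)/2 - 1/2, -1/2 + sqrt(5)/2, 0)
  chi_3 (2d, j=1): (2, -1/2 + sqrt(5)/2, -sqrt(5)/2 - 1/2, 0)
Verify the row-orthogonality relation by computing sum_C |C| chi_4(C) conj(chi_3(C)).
Sum = 0; so <chi_4, chi_3> = 0 (distinct irreducibles are orthogonal).

Argument: Compute term by term over conjugacy classes (|C| * chi_4(C) * conj(chi_3(C))):
  1*(2)*conj(2) + 2*(-sqrt(5)/2 - 1/2)*conj(-1/2 + sqrt(5)/2) + 2*(-1/2 + sqrt(5)/2)*conj(-sqrt(5)/2 - 1/2) + 5*(0)*conj(0)
  = (4) + (-2) + (-2) + (0)
  = 0.
Dividing by |G| = 10 gives 0/10 = 0, matching the row-orthogonality relation <chi_4, chi_3> = [chi_4 = chi_3].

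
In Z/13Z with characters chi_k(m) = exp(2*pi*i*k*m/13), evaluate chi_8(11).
chi_8(11) = zeta_13^88 = exp(-6*I*pi/13)

Working: chi_8(11) = zeta_13^(8*11) = zeta_13^88. Since zeta_13^13 = 1, this equals zeta_13^10 = exp(2*pi*i*10/13) = exp(-6*I*pi/13).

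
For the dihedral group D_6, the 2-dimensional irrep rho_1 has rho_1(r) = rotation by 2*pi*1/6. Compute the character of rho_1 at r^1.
chi_{rho_1}(r^1) = 2*cos(2*pi*1*1/6) = 1

Derivation: rho_1(r^1) is rotation by angle 2*pi*1*1/6, whose trace is 2*cos(2*pi*1*1/6) = 1.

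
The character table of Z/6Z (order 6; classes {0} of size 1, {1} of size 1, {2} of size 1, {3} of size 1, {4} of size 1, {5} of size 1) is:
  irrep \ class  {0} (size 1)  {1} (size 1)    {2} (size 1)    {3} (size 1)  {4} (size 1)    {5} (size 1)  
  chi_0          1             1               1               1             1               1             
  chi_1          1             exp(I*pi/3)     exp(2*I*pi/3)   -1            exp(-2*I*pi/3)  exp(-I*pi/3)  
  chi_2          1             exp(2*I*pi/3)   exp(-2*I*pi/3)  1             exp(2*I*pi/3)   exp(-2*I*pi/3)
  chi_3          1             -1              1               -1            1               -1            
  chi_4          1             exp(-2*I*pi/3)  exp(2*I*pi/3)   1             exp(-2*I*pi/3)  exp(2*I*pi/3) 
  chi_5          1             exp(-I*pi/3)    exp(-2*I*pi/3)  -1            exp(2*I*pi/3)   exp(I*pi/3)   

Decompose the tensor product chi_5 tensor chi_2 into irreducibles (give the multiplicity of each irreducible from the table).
chi_5 tensor chi_2 = chi_1 (all other irreducibles have multiplicity 0).

Justification: The character of a tensor product is the pointwise product (chi_5 * chi_2)(C) = chi_5(C) * chi_2(C):
  {0}: (1)*(1), {1}: (exp(-I*pi/3))*(exp(2*I*pi/3)), {2}: (exp(-2*I*pi/3))*(exp(-2*I*pi/3)), {3}: (-1)*(1), {4}: (exp(2*I*pi/3))*(exp(2*I*pi/3)), {5}: (exp(I*pi/3))*(exp(-2*I*pi/3))
so (chi_5 * chi_2) takes values
  {0} -> 1, {1} -> exp(I*pi/3), {2} -> exp(2*I*pi/3), {3} -> -1, {4} -> exp(-2*I*pi/3), {5} -> exp(-I*pi/3).
Now take the inner product of this character with each irreducible chi from the table, <chi_5*chi_2, chi> = (1/6) sum_C |C| (chi_5*chi_2)(C) conj(chi(C)):
  <chi_5*chi_2, chi_0> = (1/6)[1*(1)*conj(1) + 1*(exp(I*pi/3))*conj(1) + 1*(exp(2*I*pi/3))*conj(1) + 1*(-1)*conj(1) + 1*(exp(-2*I*pi/3))*conj(1) + 1*(exp(-I*pi/3))*conj(1)]
      = (1/6)[(1) + (exp(I*pi/3)) + (exp(2*I*pi/3)) + (-1) + (exp(-2*I*pi/3)) + (exp(-I*pi/3))] = 0/6 = 0
  <chi_5*chi_2, chi_1> = (1/6)[1*(1)*conj(1) + 1*(exp(I*pi/3))*conj(exp(I*pi/3)) + 1*(exp(2*I*pi/3))*conj(exp(2*I*pi/3)) + 1*(-1)*conj(-1) + 1*(exp(-2*I*pi/3))*conj(exp(-2*I*pi/3)) + 1*(exp(-I*pi/3))*conj(exp(-I*pi/3))]
      = (1/6)[(1) + (1) + (1) + (1) + (1) + (1)] = 6/6 = 1
  <chi_5*chi_2, chi_2> = (1/6)[1*(1)*conj(1) + 1*(exp(I*pi/3))*conj(exp(2*I*pi/3)) + 1*(exp(2*I*pi/3))*conj(exp(-2*I*pi/3)) + 1*(-1)*conj(1) + 1*(exp(-2*I*pi/3))*conj(exp(2*I*pi/3)) + 1*(exp(-I*pi/3))*conj(exp(-2*I*pi/3))]
      = (1/6)[(1) + (exp(-I*pi/3)) + (exp(-2*I*pi/3)) + (-1) + (exp(2*I*pi/3)) + (exp(I*pi/3))] = 0/6 = 0
  <chi_5*chi_2, chi_3> = (1/6)[1*(1)*conj(1) + 1*(exp(I*pi/3))*conj(-1) + 1*(exp(2*I*pi/3))*conj(1) + 1*(-1)*conj(-1) + 1*(exp(-2*I*pi/3))*conj(1) + 1*(exp(-I*pi/3))*conj(-1)]
      = (1/6)[(1) + (-exp(I*pi/3)) + (exp(2*I*pi/3)) + (1) + (exp(-2*I*pi/3)) + (-exp(-I*pi/3))] = 0/6 = 0
  <chi_5*chi_2, chi_4> = (1/6)[1*(1)*conj(1) + 1*(exp(I*pi/3))*conj(exp(-2*I*pi/3)) + 1*(exp(2*I*pi/3))*conj(exp(2*I*pi/3)) + 1*(-1)*conj(1) + 1*(exp(-2*I*pi/3))*conj(exp(-2*I*pi/3)) + 1*(exp(-I*pi/3))*conj(exp(2*I*pi/3))]
      = (1/6)[(1) + (-1) + (1) + (-1) + (1) + (-1)] = 0/6 = 0
  <chi_5*chi_2, chi_5> = (1/6)[1*(1)*conj(1) + 1*(exp(I*pi/3))*conj(exp(-I*pi/3)) + 1*(exp(2*I*pi/3))*conj(exp(-2*I*pi/3)) + 1*(-1)*conj(-1) + 1*(exp(-2*I*pi/3))*conj(exp(2*I*pi/3)) + 1*(exp(-I*pi/3))*conj(exp(I*pi/3))]
      = (1/6)[(1) + (exp(2*I*pi/3)) + (exp(-2*I*pi/3)) + (1) + (exp(2*I*pi/3)) + (exp(-2*I*pi/3))] = 0/6 = 0
(Exp terms are combined using exp(i*s)*conj(exp(i*t)) = exp(i*(s-t)), and sums of them are collapsed using the identity that for every m > 1 the m distinct m-th roots of unity sum to 0, e.g. 1 + exp(2*I*pi/3) + exp(-2*I*pi/3) = 0.)
Hence the multiplicities are chi_1: 1. Dimension check: dim(chi_5)*dim(chi_2) = 1*1 = 1 and sum (mult * dim) = 1*1 = 1.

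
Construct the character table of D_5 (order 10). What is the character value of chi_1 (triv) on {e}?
Conjugacy classes: {e} of size 1, {r^1, r^4} of size 2, {r^2, r^3} of size 2, {s, sr, ..., sr^4} of size 5.
Character table:
  irrep \ class              {e} (size 1)  {r^1, r^4} (size 2)  {r^2, r^3} (size 2)  {s, sr, ..., sr^4} (size 5)
  chi_1 (triv)               1             1                    1                    1                          
  chi_2 (sign: r->1, s->-1)  1             1                    1                    -1                         
  chi_3 (2d, j=1)            2             -1/2 + sqrt(5)/2     -sqrt(5)/2 - 1/2     0                          
  chi_4 (2d, j=2)            2             -sqrt(5)/2 - 1/2     -1/2 + sqrt(5)/2     0                          

Spot check: chi_1 (triv) on {e} = 1.

Argument: D_5 has order 2*5 = 10 with 4 conjugacy classes, hence 4 irreducibles. Sum of squared dims 1 + 1 + 4 + 4 = 10 = |G|. Linear characters come from the abelianisation; the 2-dimensional irreps have character r^k -> 2*cos(2*pi*j*k/5), reflections -> 0.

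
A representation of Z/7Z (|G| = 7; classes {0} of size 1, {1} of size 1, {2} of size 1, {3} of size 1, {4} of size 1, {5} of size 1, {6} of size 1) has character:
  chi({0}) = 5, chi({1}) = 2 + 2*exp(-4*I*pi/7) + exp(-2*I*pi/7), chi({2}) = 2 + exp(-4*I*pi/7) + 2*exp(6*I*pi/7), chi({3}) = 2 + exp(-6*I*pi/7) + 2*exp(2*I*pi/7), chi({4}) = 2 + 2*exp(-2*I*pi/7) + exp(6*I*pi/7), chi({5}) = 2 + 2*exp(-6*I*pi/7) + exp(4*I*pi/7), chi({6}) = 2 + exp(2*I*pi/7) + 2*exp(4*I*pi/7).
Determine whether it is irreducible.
Not irreducible (reducible): <chi, chi> = 9 > 1.

Details: <chi, chi> = (1/|G|) sum_C |C| * |chi(C)|^2 = (1/7)[1*|5|^2 + 1*|2 + 2*exp(-4*I*pi/7) + exp(-2*I*pi/7)|^2 + 1*|2 + exp(-4*I*pi/7) + 2*exp(6*I*pi/7)|^2 + 1*|2 + exp(-6*I*pi/7) + 2*exp(2*I*pi/7)|^2 + 1*|2 + 2*exp(-2*I*pi/7) + exp(6*I*pi/7)|^2 + 1*|2 + 2*exp(-6*I*pi/7) + exp(4*I*pi/7)|^2 + 1*|2 + exp(2*I*pi/7) + 2*exp(4*I*pi/7)|^2]
  = (1/7)[(25) + (9 + 4*exp(-4*I*pi/7) + 4*exp(-2*I*pi/7) + 4*exp(2*I*pi/7) + 4*exp(4*I*pi/7)) + (9 + 4*exp(-4*I*pi/7) + 4*exp(-6*I*pi/7) + 4*exp(6*I*pi/7) + 4*exp(4*I*pi/7)) + (9 + 4*exp(-2*I*pi/7) + 4*exp(-6*I*pi/7) + 4*exp(6*I*pi/7) + 4*exp(2*I*pi/7)) + (9 + 4*exp(-2*I*pi/7) + 4*exp(-6*I*pi/7) + 4*exp(6*I*pi/7) + 4*exp(2*I*pi/7)) + (9 + 4*exp(-4*I*pi/7) + 4*exp(-6*I*pi/7) + 4*exp(6*I*pi/7) + 4*exp(4*I*pi/7)) + (9 + 4*exp(-4*I*pi/7) + 4*exp(-2*I*pi/7) + 4*exp(2*I*pi/7) + 4*exp(4*I*pi/7))] = 63/7 = 9.
(Exp terms are combined using exp(i*s)*conj(exp(i*t)) = exp(i*(s-t)), and sums of them are collapsed using the identity that for every m > 1 the m distinct m-th roots of unity sum to 0, e.g. 1 + exp(2*I*pi/3) + exp(-2*I*pi/3) = 0.)
A character is irreducible iff <chi, chi> = 1, so this representation is reducible.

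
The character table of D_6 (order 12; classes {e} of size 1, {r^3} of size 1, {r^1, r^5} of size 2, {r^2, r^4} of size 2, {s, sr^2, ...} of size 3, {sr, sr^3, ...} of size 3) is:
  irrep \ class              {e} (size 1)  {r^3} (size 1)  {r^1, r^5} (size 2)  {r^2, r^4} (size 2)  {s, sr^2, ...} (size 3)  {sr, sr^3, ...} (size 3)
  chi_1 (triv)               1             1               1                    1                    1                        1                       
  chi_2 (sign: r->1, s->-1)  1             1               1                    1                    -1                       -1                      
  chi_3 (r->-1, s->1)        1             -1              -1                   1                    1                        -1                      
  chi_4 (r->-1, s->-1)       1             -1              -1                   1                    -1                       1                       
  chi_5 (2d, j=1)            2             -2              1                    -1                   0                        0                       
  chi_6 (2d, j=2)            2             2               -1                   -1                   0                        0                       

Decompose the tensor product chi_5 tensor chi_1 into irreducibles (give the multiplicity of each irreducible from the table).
chi_5 tensor chi_1 = chi_5 (all other irreducibles have multiplicity 0).

Working: The character of a tensor product is the pointwise product (chi_5 * chi_1)(C) = chi_5(C) * chi_1(C):
  {e}: (2)*(1), {r^3}: (-2)*(1), {r^1, r^5}: (1)*(1), {r^2, r^4}: (-1)*(1), {s, sr^2, ...}: (0)*(1), {sr, sr^3, ...}: (0)*(1)
so (chi_5 * chi_1) takes values
  {e} -> 2, {r^3} -> -2, {r^1, r^5} -> 1, {r^2, r^4} -> -1, {s, sr^2, ...} -> 0, {sr, sr^3, ...} -> 0.
Now take the inner product of this character with each irreducible chi from the table, <chi_5*chi_1, chi> = (1/12) sum_C |C| (chi_5*chi_1)(C) conj(chi(C)):
  <chi_5*chi_1, chi_1> = (1/12)[1*(2)*conj(1) + 1*(-2)*conj(1) + 2*(1)*conj(1) + 2*(-1)*conj(1) + 3*(0)*conj(1) + 3*(0)*conj(1)]
      = (1/12)[(2) + (-2) + (2) + (-2) + (0) + (0)] = 0/12 = 0
  <chi_5*chi_1, chi_2> = (1/12)[1*(2)*conj(1) + 1*(-2)*conj(1) + 2*(1)*conj(1) + 2*(-1)*conj(1) + 3*(0)*conj(-1) + 3*(0)*conj(-1)]
      = (1/12)[(2) + (-2) + (2) + (-2) + (0) + (0)] = 0/12 = 0
  <chi_5*chi_1, chi_3> = (1/12)[1*(2)*conj(1) + 1*(-2)*conj(-1) + 2*(1)*conj(-1) + 2*(-1)*conj(1) + 3*(0)*conj(1) + 3*(0)*conj(-1)]
      = (1/12)[(2) + (2) + (-2) + (-2) + (0) + (0)] = 0/12 = 0
  <chi_5*chi_1, chi_4> = (1/12)[1*(2)*conj(1) + 1*(-2)*conj(-1) + 2*(1)*conj(-1) + 2*(-1)*conj(1) + 3*(0)*conj(-1) + 3*(0)*conj(1)]
      = (1/12)[(2) + (2) + (-2) + (-2) + (0) + (0)] = 0/12 = 0
  <chi_5*chi_1, chi_5> = (1/12)[1*(2)*conj(2) + 1*(-2)*conj(-2) + 2*(1)*conj(1) + 2*(-1)*conj(-1) + 3*(0)*conj(0) + 3*(0)*conj(0)]
      = (1/12)[(4) + (4) + (2) + (2) + (0) + (0)] = 12/12 = 1
  <chi_5*chi_1, chi_6> = (1/12)[1*(2)*conj(2) + 1*(-2)*conj(2) + 2*(1)*conj(-1) + 2*(-1)*conj(-1) + 3*(0)*conj(0) + 3*(0)*conj(0)]
      = (1/12)[(4) + (-4) + (-2) + (2) + (0) + (0)] = 0/12 = 0
Hence the multiplicities are chi_5: 1. Dimension check: dim(chi_5)*dim(chi_1) = 2*1 = 2 and sum (mult * dim) = 1*2 = 2.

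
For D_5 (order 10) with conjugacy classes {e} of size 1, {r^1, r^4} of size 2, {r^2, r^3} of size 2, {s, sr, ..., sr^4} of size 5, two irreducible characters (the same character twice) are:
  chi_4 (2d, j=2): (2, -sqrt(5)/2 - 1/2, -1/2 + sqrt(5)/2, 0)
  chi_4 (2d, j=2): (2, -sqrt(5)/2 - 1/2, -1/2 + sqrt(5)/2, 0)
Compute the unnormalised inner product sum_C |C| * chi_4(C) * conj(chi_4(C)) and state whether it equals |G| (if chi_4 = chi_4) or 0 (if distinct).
Sum = 10 = |G| = 10; so <chi_4, chi_4> = 1 (norm-1 confirms irreducibility).

Justification: Compute term by term over conjugacy classes (|C| * chi_4(C) * conj(chi_4(C))):
  1*(2)*conj(2) + 2*(-sqrt(5)/2 - 1/2)*conj(-sqrt(5)/2 - 1/2) + 2*(-1/2 + sqrt(5)/2)*conj(-1/2 + sqrt(5)/2) + 5*(0)*conj(0)
  = (4) + (sqrt(5) + 3) + (3 - sqrt(5)) + (0)
  = 10.
Dividing by |G| = 10 gives 10/10 = 1, matching the row-orthogonality relation <chi_4, chi_4> = [chi_4 = chi_4].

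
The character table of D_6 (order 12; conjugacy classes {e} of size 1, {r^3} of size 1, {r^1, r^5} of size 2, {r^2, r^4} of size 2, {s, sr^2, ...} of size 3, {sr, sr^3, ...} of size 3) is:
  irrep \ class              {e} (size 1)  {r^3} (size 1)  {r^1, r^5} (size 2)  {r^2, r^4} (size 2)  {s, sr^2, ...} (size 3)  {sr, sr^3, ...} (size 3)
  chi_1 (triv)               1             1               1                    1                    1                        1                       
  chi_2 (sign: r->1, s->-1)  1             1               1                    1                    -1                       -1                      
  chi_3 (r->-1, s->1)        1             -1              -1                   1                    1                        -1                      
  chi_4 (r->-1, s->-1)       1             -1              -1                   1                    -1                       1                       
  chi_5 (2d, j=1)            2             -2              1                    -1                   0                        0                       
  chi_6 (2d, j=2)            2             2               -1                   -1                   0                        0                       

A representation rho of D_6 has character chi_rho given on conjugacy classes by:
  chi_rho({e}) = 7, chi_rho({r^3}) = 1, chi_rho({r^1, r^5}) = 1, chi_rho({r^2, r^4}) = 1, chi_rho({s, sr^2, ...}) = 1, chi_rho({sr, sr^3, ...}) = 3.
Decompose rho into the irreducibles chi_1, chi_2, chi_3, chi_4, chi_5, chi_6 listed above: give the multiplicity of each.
Multiplicities: chi_1: 2, chi_2: 0, chi_3: 0, chi_4: 1, chi_5: 1, chi_6: 1.

Derivation: Use <chi_rho, chi> = (1/|G|) sum_C |C| * chi_rho(C) * conj(chi(C)) with |G| = 12 for each irreducible chi in the table:
  <chi_rho, chi_1> = (1/12)[1*(7)*conj(1) + 1*(1)*conj(1) + 2*(1)*conj(1) + 2*(1)*conj(1) + 3*(1)*conj(1) + 3*(3)*conj(1)]
      = (1/12)[(7) + (1) + (2) + (2) + (3) + (9)] = 24/12 = 2
  <chi_rho, chi_2> = (1/12)[1*(7)*conj(1) + 1*(1)*conj(1) + 2*(1)*conj(1) + 2*(1)*conj(1) + 3*(1)*conj(-1) + 3*(3)*conj(-1)]
      = (1/12)[(7) + (1) + (2) + (2) + (-3) + (-9)] = 0/12 = 0
  <chi_rho, chi_3> = (1/12)[1*(7)*conj(1) + 1*(1)*conj(-1) + 2*(1)*conj(-1) + 2*(1)*conj(1) + 3*(1)*conj(1) + 3*(3)*conj(-1)]
      = (1/12)[(7) + (-1) + (-2) + (2) + (3) + (-9)] = 0/12 = 0
  <chi_rho, chi_4> = (1/12)[1*(7)*conj(1) + 1*(1)*conj(-1) + 2*(1)*conj(-1) + 2*(1)*conj(1) + 3*(1)*conj(-1) + 3*(3)*conj(1)]
      = (1/12)[(7) + (-1) + (-2) + (2) + (-3) + (9)] = 12/12 = 1
  <chi_rho, chi_5> = (1/12)[1*(7)*conj(2) + 1*(1)*conj(-2) + 2*(1)*conj(1) + 2*(1)*conj(-1) + 3*(1)*conj(0) + 3*(3)*conj(0)]
      = (1/12)[(14) + (-2) + (2) + (-2) + (0) + (0)] = 12/12 = 1
  <chi_rho, chi_6> = (1/12)[1*(7)*conj(2) + 1*(1)*conj(2) + 2*(1)*conj(-1) + 2*(1)*conj(-1) + 3*(1)*conj(0) + 3*(3)*conj(0)]
      = (1/12)[(14) + (2) + (-2) + (-2) + (0) + (0)] = 12/12 = 1
Dimension check: dim(rho) = sum (mult * dim) = 2*1 + 0*1 + 0*1 + 1*1 + 1*2 + 1*2 = 7 = chi_rho(e) = 7.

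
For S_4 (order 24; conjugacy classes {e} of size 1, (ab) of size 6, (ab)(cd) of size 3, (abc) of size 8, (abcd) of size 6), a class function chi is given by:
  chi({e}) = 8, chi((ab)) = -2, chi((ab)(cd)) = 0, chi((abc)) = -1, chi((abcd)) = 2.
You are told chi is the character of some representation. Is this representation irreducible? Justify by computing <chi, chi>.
Not irreducible (reducible): <chi, chi> = 5 > 1.

<chi, chi> = (1/|G|) sum_C |C| * |chi(C)|^2 = (1/24)[1*|8|^2 + 6*|-2|^2 + 3*|0|^2 + 8*|-1|^2 + 6*|2|^2]
  = (1/24)[(64) + (24) + (0) + (8) + (24)] = 120/24 = 5.
A character is irreducible iff <chi, chi> = 1, so this representation is reducible.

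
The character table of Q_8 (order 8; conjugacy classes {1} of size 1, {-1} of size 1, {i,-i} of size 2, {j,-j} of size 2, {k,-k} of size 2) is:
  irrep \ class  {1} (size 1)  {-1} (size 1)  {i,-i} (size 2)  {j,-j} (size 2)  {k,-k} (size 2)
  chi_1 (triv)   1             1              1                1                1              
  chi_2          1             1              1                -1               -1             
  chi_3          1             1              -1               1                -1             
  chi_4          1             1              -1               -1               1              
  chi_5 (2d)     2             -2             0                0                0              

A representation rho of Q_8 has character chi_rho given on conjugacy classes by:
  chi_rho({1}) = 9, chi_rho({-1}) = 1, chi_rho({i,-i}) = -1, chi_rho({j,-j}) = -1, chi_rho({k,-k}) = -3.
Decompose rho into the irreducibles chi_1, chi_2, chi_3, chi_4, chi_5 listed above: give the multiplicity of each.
Multiplicities: chi_1: 0, chi_2: 2, chi_3: 2, chi_4: 1, chi_5: 2.

Solution. Use <chi_rho, chi> = (1/|G|) sum_C |C| * chi_rho(C) * conj(chi(C)) with |G| = 8 for each irreducible chi in the table:
  <chi_rho, chi_1> = (1/8)[1*(9)*conj(1) + 1*(1)*conj(1) + 2*(-1)*conj(1) + 2*(-1)*conj(1) + 2*(-3)*conj(1)]
      = (1/8)[(9) + (1) + (-2) + (-2) + (-6)] = 0/8 = 0
  <chi_rho, chi_2> = (1/8)[1*(9)*conj(1) + 1*(1)*conj(1) + 2*(-1)*conj(1) + 2*(-1)*conj(-1) + 2*(-3)*conj(-1)]
      = (1/8)[(9) + (1) + (-2) + (2) + (6)] = 16/8 = 2
  <chi_rho, chi_3> = (1/8)[1*(9)*conj(1) + 1*(1)*conj(1) + 2*(-1)*conj(-1) + 2*(-1)*conj(1) + 2*(-3)*conj(-1)]
      = (1/8)[(9) + (1) + (2) + (-2) + (6)] = 16/8 = 2
  <chi_rho, chi_4> = (1/8)[1*(9)*conj(1) + 1*(1)*conj(1) + 2*(-1)*conj(-1) + 2*(-1)*conj(-1) + 2*(-3)*conj(1)]
      = (1/8)[(9) + (1) + (2) + (2) + (-6)] = 8/8 = 1
  <chi_rho, chi_5> = (1/8)[1*(9)*conj(2) + 1*(1)*conj(-2) + 2*(-1)*conj(0) + 2*(-1)*conj(0) + 2*(-3)*conj(0)]
      = (1/8)[(18) + (-2) + (0) + (0) + (0)] = 16/8 = 2
Dimension check: dim(rho) = sum (mult * dim) = 0*1 + 2*1 + 2*1 + 1*1 + 2*2 = 9 = chi_rho(e) = 9.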